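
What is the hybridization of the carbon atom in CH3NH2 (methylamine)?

sp3

The carbon atom: 4 σ bonds; 4 regions of electron density → sp3.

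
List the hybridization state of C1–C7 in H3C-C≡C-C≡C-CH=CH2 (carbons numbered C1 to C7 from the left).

C1 sp3, C2 sp, C3 sp, C4 sp, C5 sp, C6 sp2, C7 sp2

C1 has 4 σ bonds: steric number 4 → sp3.
C2: 2 σ bonds, plus two π bonds — 2 electron domains, sp.
C3 carries 2 σ bonds, plus two π bonds, giving a steric number of 2, so it is sp.
C4: 2 σ bonds, plus two π bonds — 2 electron domains, sp.
C5 carries 2 σ bonds, plus two π bonds, giving a steric number of 2, so it is sp.
C6 has 3 σ bonds, plus one π bond: steric number 3 → sp2.
C7: 3 σ bonds, plus one π bond — 3 electron domains, sp2.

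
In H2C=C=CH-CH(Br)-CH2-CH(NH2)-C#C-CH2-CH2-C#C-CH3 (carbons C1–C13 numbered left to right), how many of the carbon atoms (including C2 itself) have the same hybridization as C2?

C2 is sp (two π bonds).
C1: sp2
C2: sp ✓
C3: sp2
C4: sp3
C5: sp3
C6: sp3
C7: sp ✓
C8: sp ✓
C9: sp3
C10: sp3
C11: sp ✓
C12: sp ✓
C13: sp3
5 carbons are sp.

5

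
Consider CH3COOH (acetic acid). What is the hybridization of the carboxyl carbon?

sp2

The carboxyl carbon: 3 σ bonds, plus one π bond; 3 regions of electron density → sp2.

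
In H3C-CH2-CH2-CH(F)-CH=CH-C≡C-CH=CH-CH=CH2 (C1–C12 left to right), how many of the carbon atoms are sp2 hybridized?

6

C1: sp3
C2: sp3
C3: sp3
C4: sp3
C5: sp2 ✓
C6: sp2 ✓
C7: sp
C8: sp
C9: sp2 ✓
C10: sp2 ✓
C11: sp2 ✓
C12: sp2 ✓
C5, C6, C9, C10, C11, C12 → 6 sp2 carbons.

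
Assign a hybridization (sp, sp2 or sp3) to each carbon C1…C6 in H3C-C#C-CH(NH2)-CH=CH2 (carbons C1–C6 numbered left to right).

C1 carries 4 σ bonds, giving a steric number of 4, so it is sp3.
C2: 2 σ bonds, plus two π bonds; 2 regions of electron density → sp.
C3 — 2 σ bonds, plus two π bonds. Steric number 2, so sp.
C4 is sp3: 4 σ bonds, 4 electron-density regions.
C5: 3 σ bonds, plus one π bond; 3 regions of electron density → sp2.
C6 is sp2: 3 σ bonds, plus one π bond, 3 electron-density regions.

C1 sp3, C2 sp, C3 sp, C4 sp3, C5 sp2, C6 sp2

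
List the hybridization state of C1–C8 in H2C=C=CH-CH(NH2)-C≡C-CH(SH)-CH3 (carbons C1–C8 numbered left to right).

C1 sp2, C2 sp, C3 sp2, C4 sp3, C5 sp, C6 sp, C7 sp3, C8 sp3

C1 (3 σ bonds, plus one π bond) has steric number 3: sp2.
C2 — 2 σ bonds, plus two π bonds. Steric number 2, so sp.
C3 carries 3 σ bonds, plus one π bond, giving a steric number of 3, so it is sp2.
C4 (4 σ bonds) has steric number 4: sp3.
C5 — 2 σ bonds, plus two π bonds. Steric number 2, so sp.
C6 (2 σ bonds, plus two π bonds) has steric number 2: sp.
C7: 4 σ bonds — 4 electron domains, sp3.
C8 — 4 σ bonds. Steric number 4, so sp3.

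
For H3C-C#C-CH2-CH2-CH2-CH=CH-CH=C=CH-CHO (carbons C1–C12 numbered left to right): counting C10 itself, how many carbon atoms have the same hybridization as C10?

C10 is sp (two π bonds).
C1: sp3
C2: sp ✓
C3: sp ✓
C4: sp3
C5: sp3
C6: sp3
C7: sp2
C8: sp2
C9: sp2
C10: sp ✓
C11: sp2
C12: sp2
3 carbons are sp.

3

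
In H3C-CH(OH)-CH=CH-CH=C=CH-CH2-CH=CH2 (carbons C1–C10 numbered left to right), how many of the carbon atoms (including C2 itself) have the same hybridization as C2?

C2 is sp3 (only σ bonds).
C1: sp3 ✓
C2: sp3 ✓
C3: sp2
C4: sp2
C5: sp2
C6: sp
C7: sp2
C8: sp3 ✓
C9: sp2
C10: sp2
3 carbons are sp3.

3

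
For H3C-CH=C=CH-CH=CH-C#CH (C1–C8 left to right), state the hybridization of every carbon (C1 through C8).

C1 sp3, C2 sp2, C3 sp, C4 sp2, C5 sp2, C6 sp2, C7 sp, C8 sp

C1 is sp3: 4 σ bonds, 4 electron-density regions.
C2: 3 σ bonds, plus one π bond — 3 electron domains, sp2.
C3: 2 σ bonds, plus two π bonds; 2 regions of electron density → sp.
C4: 3 σ bonds, plus one π bond; 3 regions of electron density → sp2.
C5: 3 σ bonds, plus one π bond; 3 regions of electron density → sp2.
C6: 3 σ bonds, plus one π bond — 3 electron domains, sp2.
C7 has 2 σ bonds, plus two π bonds: steric number 2 → sp.
C8 has 2 σ bonds, plus two π bonds: steric number 2 → sp.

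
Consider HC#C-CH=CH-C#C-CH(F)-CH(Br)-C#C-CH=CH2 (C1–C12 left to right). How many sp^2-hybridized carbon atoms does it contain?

C1: sp
C2: sp
C3: sp2 ✓
C4: sp2 ✓
C5: sp
C6: sp
C7: sp3
C8: sp3
C9: sp
C10: sp
C11: sp2 ✓
C12: sp2 ✓
C3, C4, C11, C12 → 4 sp2 carbons.

4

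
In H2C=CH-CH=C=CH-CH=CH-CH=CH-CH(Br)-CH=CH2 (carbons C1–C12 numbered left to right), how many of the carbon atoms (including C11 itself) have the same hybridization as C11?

C11 is sp2 (one π bond).
C1: sp2 ✓
C2: sp2 ✓
C3: sp2 ✓
C4: sp
C5: sp2 ✓
C6: sp2 ✓
C7: sp2 ✓
C8: sp2 ✓
C9: sp2 ✓
C10: sp3
C11: sp2 ✓
C12: sp2 ✓
10 carbons are sp2.

10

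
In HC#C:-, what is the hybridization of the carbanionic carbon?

sp

One σ bond + one lone pair = steric number 2 → sp.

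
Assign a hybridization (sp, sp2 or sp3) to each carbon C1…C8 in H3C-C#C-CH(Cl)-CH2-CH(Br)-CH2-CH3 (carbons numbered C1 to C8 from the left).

C1 has 4 σ bonds: steric number 4 → sp3.
C2 has 2 σ bonds, plus two π bonds: steric number 2 → sp.
C3 (2 σ bonds, plus two π bonds) has steric number 2: sp.
C4 is sp3: 4 σ bonds, 4 electron-density regions.
C5: 4 σ bonds — 4 electron domains, sp3.
C6 — 4 σ bonds. Steric number 4, so sp3.
C7 is sp3: 4 σ bonds, 4 electron-density regions.
C8 carries 4 σ bonds, giving a steric number of 4, so it is sp3.

C1 sp3, C2 sp, C3 sp, C4 sp3, C5 sp3, C6 sp3, C7 sp3, C8 sp3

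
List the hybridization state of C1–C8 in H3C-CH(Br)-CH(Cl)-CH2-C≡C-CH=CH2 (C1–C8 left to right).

C1 sp3, C2 sp3, C3 sp3, C4 sp3, C5 sp, C6 sp, C7 sp2, C8 sp2

C1: 4 σ bonds — 4 electron domains, sp3.
C2 (4 σ bonds) has steric number 4: sp3.
C3 (4 σ bonds) has steric number 4: sp3.
C4 has 4 σ bonds: steric number 4 → sp3.
C5 is sp: 2 σ bonds, plus two π bonds, 2 electron-density regions.
C6: 2 σ bonds, plus two π bonds; 2 regions of electron density → sp.
C7 has 3 σ bonds, plus one π bond: steric number 3 → sp2.
C8 is sp2: 3 σ bonds, plus one π bond, 3 electron-density regions.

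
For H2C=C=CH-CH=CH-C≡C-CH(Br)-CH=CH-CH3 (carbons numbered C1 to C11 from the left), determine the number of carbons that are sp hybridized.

C1: sp2
C2: sp ✓
C3: sp2
C4: sp2
C5: sp2
C6: sp ✓
C7: sp ✓
C8: sp3
C9: sp2
C10: sp2
C11: sp3
C2, C6, C7 → 3 sp carbons.

3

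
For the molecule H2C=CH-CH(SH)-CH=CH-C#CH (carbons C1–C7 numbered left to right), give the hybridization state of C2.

C2 has 3 σ bonds, plus one π bond: steric number 3 → sp2.

sp²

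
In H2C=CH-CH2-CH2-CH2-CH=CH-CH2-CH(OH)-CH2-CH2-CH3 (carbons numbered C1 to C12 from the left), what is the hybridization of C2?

sp^2

C2 carries 3 σ bonds, plus one π bond, giving a steric number of 3, so it is sp2.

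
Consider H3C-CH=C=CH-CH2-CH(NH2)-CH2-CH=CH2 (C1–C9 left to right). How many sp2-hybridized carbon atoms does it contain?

4

C1: sp3
C2: sp2 ✓
C3: sp
C4: sp2 ✓
C5: sp3
C6: sp3
C7: sp3
C8: sp2 ✓
C9: sp2 ✓
C2, C4, C8, C9 → 4 sp2 carbons.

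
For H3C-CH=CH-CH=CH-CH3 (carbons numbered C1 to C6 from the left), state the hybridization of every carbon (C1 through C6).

C1 sp3, C2 sp2, C3 sp2, C4 sp2, C5 sp2, C6 sp3

C1 carries 4 σ bonds, giving a steric number of 4, so it is sp3.
C2 is sp2: 3 σ bonds, plus one π bond, 3 electron-density regions.
C3 — 3 σ bonds, plus one π bond. Steric number 3, so sp2.
C4: 3 σ bonds, plus one π bond — 3 electron domains, sp2.
C5: 3 σ bonds, plus one π bond — 3 electron domains, sp2.
C6 has 4 σ bonds: steric number 4 → sp3.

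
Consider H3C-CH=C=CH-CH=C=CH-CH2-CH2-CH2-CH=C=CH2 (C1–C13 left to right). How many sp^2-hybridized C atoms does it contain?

C1: sp3
C2: sp2 ✓
C3: sp
C4: sp2 ✓
C5: sp2 ✓
C6: sp
C7: sp2 ✓
C8: sp3
C9: sp3
C10: sp3
C11: sp2 ✓
C12: sp
C13: sp2 ✓
C2, C4, C5, C7, C11, C13 → 6 sp2 carbons.

6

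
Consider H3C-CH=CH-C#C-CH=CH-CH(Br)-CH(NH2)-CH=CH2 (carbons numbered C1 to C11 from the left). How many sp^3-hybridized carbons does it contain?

C1: sp3 ✓
C2: sp2
C3: sp2
C4: sp
C5: sp
C6: sp2
C7: sp2
C8: sp3 ✓
C9: sp3 ✓
C10: sp2
C11: sp2
C1, C8, C9 → 3 sp3 carbons.

3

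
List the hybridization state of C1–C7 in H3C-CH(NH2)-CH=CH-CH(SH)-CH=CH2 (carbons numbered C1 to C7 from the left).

C1: 4 σ bonds; 4 regions of electron density → sp3.
C2 carries 4 σ bonds, giving a steric number of 4, so it is sp3.
C3 has 3 σ bonds, plus one π bond: steric number 3 → sp2.
C4 (3 σ bonds, plus one π bond) has steric number 3: sp2.
C5 is sp3: 4 σ bonds, 4 electron-density regions.
C6: 3 σ bonds, plus one π bond — 3 electron domains, sp2.
C7: 3 σ bonds, plus one π bond; 3 regions of electron density → sp2.

C1 sp3, C2 sp3, C3 sp2, C4 sp2, C5 sp3, C6 sp2, C7 sp2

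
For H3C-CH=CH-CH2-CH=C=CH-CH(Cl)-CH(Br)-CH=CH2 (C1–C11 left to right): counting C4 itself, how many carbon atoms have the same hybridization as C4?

C4 is sp3 (only σ bonds).
C1: sp3 ✓
C2: sp2
C3: sp2
C4: sp3 ✓
C5: sp2
C6: sp
C7: sp2
C8: sp3 ✓
C9: sp3 ✓
C10: sp2
C11: sp2
4 carbons are sp3.

4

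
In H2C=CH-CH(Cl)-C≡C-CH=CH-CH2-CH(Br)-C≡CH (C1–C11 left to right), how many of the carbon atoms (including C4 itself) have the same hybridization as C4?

C4 is sp (two π bonds).
C1: sp2
C2: sp2
C3: sp3
C4: sp ✓
C5: sp ✓
C6: sp2
C7: sp2
C8: sp3
C9: sp3
C10: sp ✓
C11: sp ✓
4 carbons are sp.

4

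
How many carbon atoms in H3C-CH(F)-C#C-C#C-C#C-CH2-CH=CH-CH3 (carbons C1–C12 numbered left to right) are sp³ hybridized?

4

C1: sp3 ✓
C2: sp3 ✓
C3: sp
C4: sp
C5: sp
C6: sp
C7: sp
C8: sp
C9: sp3 ✓
C10: sp2
C11: sp2
C12: sp3 ✓
C1, C2, C9, C12 → 4 sp3 carbons.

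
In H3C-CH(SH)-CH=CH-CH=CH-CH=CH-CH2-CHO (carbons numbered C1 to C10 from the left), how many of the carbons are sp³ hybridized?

C1: sp3 ✓
C2: sp3 ✓
C3: sp2
C4: sp2
C5: sp2
C6: sp2
C7: sp2
C8: sp2
C9: sp3 ✓
C10: sp2
C1, C2, C9 → 3 sp3 carbons.

3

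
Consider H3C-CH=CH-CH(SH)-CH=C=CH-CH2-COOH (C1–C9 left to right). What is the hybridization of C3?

sp^2

C3 (3 σ bonds, plus one π bond) has steric number 3: sp2.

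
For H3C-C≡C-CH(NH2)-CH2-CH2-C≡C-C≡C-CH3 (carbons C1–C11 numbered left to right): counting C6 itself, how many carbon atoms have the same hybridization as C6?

C6 is sp3 (only σ bonds).
C1: sp3 ✓
C2: sp
C3: sp
C4: sp3 ✓
C5: sp3 ✓
C6: sp3 ✓
C7: sp
C8: sp
C9: sp
C10: sp
C11: sp3 ✓
5 carbons are sp3.

5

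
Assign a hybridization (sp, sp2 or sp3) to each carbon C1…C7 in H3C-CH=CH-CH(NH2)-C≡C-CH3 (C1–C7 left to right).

C1 sp3, C2 sp2, C3 sp2, C4 sp3, C5 sp, C6 sp, C7 sp3

C1 (4 σ bonds) has steric number 4: sp3.
C2 carries 3 σ bonds, plus one π bond, giving a steric number of 3, so it is sp2.
C3: 3 σ bonds, plus one π bond; 3 regions of electron density → sp2.
C4 (4 σ bonds) has steric number 4: sp3.
C5: 2 σ bonds, plus two π bonds — 2 electron domains, sp.
C6 carries 2 σ bonds, plus two π bonds, giving a steric number of 2, so it is sp.
C7: 4 σ bonds; 4 regions of electron density → sp3.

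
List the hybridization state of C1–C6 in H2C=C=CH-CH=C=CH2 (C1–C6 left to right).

C1 sp2, C2 sp, C3 sp2, C4 sp2, C5 sp, C6 sp2

C1 carries 3 σ bonds, plus one π bond, giving a steric number of 3, so it is sp2.
C2: 2 σ bonds, plus two π bonds — 2 electron domains, sp.
C3: 3 σ bonds, plus one π bond — 3 electron domains, sp2.
C4 carries 3 σ bonds, plus one π bond, giving a steric number of 3, so it is sp2.
C5: 2 σ bonds, plus two π bonds — 2 electron domains, sp.
C6 carries 3 σ bonds, plus one π bond, giving a steric number of 3, so it is sp2.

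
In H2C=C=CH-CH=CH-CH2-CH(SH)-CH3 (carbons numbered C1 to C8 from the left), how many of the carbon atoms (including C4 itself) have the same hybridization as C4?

4

C4 is sp2 (one π bond).
C1: sp2 ✓
C2: sp
C3: sp2 ✓
C4: sp2 ✓
C5: sp2 ✓
C6: sp3
C7: sp3
C8: sp3
4 carbons are sp2.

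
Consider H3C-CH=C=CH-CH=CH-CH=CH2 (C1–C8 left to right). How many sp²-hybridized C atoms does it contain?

6

C1: sp3
C2: sp2 ✓
C3: sp
C4: sp2 ✓
C5: sp2 ✓
C6: sp2 ✓
C7: sp2 ✓
C8: sp2 ✓
C2, C4, C5, C6, C7, C8 → 6 sp2 carbons.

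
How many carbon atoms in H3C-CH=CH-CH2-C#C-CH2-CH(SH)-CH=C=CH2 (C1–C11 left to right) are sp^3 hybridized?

C1: sp3 ✓
C2: sp2
C3: sp2
C4: sp3 ✓
C5: sp
C6: sp
C7: sp3 ✓
C8: sp3 ✓
C9: sp2
C10: sp
C11: sp2
C1, C4, C7, C8 → 4 sp3 carbons.

4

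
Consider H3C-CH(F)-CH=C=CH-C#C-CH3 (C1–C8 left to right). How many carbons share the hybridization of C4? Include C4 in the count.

3

C4 is sp (two π bonds).
C1: sp3
C2: sp3
C3: sp2
C4: sp ✓
C5: sp2
C6: sp ✓
C7: sp ✓
C8: sp3
3 carbons are sp.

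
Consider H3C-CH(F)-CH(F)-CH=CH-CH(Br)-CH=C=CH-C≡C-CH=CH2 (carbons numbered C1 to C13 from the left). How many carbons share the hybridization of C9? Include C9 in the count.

C9 is sp2 (one π bond).
C1: sp3
C2: sp3
C3: sp3
C4: sp2 ✓
C5: sp2 ✓
C6: sp3
C7: sp2 ✓
C8: sp
C9: sp2 ✓
C10: sp
C11: sp
C12: sp2 ✓
C13: sp2 ✓
6 carbons are sp2.

6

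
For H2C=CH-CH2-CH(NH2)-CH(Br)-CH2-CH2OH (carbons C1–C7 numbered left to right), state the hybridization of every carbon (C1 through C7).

C1: 3 σ bonds, plus one π bond; 3 regions of electron density → sp2.
C2 — 3 σ bonds, plus one π bond. Steric number 3, so sp2.
C3 has 4 σ bonds: steric number 4 → sp3.
C4: 4 σ bonds — 4 electron domains, sp3.
C5: 4 σ bonds; 4 regions of electron density → sp3.
C6 has 4 σ bonds: steric number 4 → sp3.
C7: 4 σ bonds; 4 regions of electron density → sp3.

C1 sp2, C2 sp2, C3 sp3, C4 sp3, C5 sp3, C6 sp3, C7 sp3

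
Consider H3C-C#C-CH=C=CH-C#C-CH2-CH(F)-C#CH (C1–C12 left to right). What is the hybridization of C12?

C12 carries 2 σ bonds, plus two π bonds, giving a steric number of 2, so it is sp.

sp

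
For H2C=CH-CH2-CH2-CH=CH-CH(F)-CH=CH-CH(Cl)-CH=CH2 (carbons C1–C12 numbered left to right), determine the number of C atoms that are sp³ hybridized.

4

C1: sp2
C2: sp2
C3: sp3 ✓
C4: sp3 ✓
C5: sp2
C6: sp2
C7: sp3 ✓
C8: sp2
C9: sp2
C10: sp3 ✓
C11: sp2
C12: sp2
C3, C4, C7, C10 → 4 sp3 carbons.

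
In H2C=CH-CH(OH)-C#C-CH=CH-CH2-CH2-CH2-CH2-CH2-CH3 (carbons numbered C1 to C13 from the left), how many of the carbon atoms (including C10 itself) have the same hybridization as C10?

C10 is sp3 (only σ bonds).
C1: sp2
C2: sp2
C3: sp3 ✓
C4: sp
C5: sp
C6: sp2
C7: sp2
C8: sp3 ✓
C9: sp3 ✓
C10: sp3 ✓
C11: sp3 ✓
C12: sp3 ✓
C13: sp3 ✓
7 carbons are sp3.

7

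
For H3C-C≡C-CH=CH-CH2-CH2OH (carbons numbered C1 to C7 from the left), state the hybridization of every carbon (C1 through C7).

C1 sp3, C2 sp, C3 sp, C4 sp2, C5 sp2, C6 sp3, C7 sp3

C1 carries 4 σ bonds, giving a steric number of 4, so it is sp3.
C2 has 2 σ bonds, plus two π bonds: steric number 2 → sp.
C3: 2 σ bonds, plus two π bonds — 2 electron domains, sp.
C4 — 3 σ bonds, plus one π bond. Steric number 3, so sp2.
C5: 3 σ bonds, plus one π bond — 3 electron domains, sp2.
C6: 4 σ bonds — 4 electron domains, sp3.
C7 — 4 σ bonds. Steric number 4, so sp3.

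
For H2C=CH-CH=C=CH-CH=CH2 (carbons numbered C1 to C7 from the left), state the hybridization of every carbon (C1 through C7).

C1 sp2, C2 sp2, C3 sp2, C4 sp, C5 sp2, C6 sp2, C7 sp2

C1: 3 σ bonds, plus one π bond; 3 regions of electron density → sp2.
C2: 3 σ bonds, plus one π bond; 3 regions of electron density → sp2.
C3 has 3 σ bonds, plus one π bond: steric number 3 → sp2.
C4: 2 σ bonds, plus two π bonds — 2 electron domains, sp.
C5: 3 σ bonds, plus one π bond; 3 regions of electron density → sp2.
C6 (3 σ bonds, plus one π bond) has steric number 3: sp2.
C7: 3 σ bonds, plus one π bond — 3 electron domains, sp2.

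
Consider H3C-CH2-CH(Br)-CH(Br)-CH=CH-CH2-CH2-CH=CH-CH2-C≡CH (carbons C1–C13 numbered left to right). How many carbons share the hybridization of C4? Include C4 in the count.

C4 is sp3 (only σ bonds).
C1: sp3 ✓
C2: sp3 ✓
C3: sp3 ✓
C4: sp3 ✓
C5: sp2
C6: sp2
C7: sp3 ✓
C8: sp3 ✓
C9: sp2
C10: sp2
C11: sp3 ✓
C12: sp
C13: sp
7 carbons are sp3.

7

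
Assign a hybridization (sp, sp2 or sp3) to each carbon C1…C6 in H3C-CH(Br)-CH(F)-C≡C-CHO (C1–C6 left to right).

C1: 4 σ bonds; 4 regions of electron density → sp3.
C2 (4 σ bonds) has steric number 4: sp3.
C3 is sp3: 4 σ bonds, 4 electron-density regions.
C4: 2 σ bonds, plus two π bonds; 2 regions of electron density → sp.
C5: 2 σ bonds, plus two π bonds; 2 regions of electron density → sp.
C6 — 3 σ bonds, plus one π bond. Steric number 3, so sp2.

C1 sp3, C2 sp3, C3 sp3, C4 sp, C5 sp, C6 sp2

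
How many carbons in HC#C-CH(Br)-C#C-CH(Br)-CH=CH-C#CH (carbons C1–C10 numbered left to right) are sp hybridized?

C1: sp ✓
C2: sp ✓
C3: sp3
C4: sp ✓
C5: sp ✓
C6: sp3
C7: sp2
C8: sp2
C9: sp ✓
C10: sp ✓
C1, C2, C4, C5, C9, C10 → 6 sp carbons.

6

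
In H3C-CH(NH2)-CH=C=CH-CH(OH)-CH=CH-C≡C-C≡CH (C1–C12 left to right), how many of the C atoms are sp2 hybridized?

C1: sp3
C2: sp3
C3: sp2 ✓
C4: sp
C5: sp2 ✓
C6: sp3
C7: sp2 ✓
C8: sp2 ✓
C9: sp
C10: sp
C11: sp
C12: sp
C3, C5, C7, C8 → 4 sp2 carbons.

4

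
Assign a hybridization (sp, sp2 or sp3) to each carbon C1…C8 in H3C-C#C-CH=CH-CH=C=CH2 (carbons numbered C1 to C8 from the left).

C1 sp3, C2 sp, C3 sp, C4 sp2, C5 sp2, C6 sp2, C7 sp, C8 sp2

C1: 4 σ bonds — 4 electron domains, sp3.
C2: 2 σ bonds, plus two π bonds; 2 regions of electron density → sp.
C3 carries 2 σ bonds, plus two π bonds, giving a steric number of 2, so it is sp.
C4: 3 σ bonds, plus one π bond — 3 electron domains, sp2.
C5 (3 σ bonds, plus one π bond) has steric number 3: sp2.
C6 — 3 σ bonds, plus one π bond. Steric number 3, so sp2.
C7 has 2 σ bonds, plus two π bonds: steric number 2 → sp.
C8 has 3 σ bonds, plus one π bond: steric number 3 → sp2.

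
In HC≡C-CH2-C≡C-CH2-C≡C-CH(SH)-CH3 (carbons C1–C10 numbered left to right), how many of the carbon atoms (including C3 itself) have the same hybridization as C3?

C3 is sp3 (only σ bonds).
C1: sp
C2: sp
C3: sp3 ✓
C4: sp
C5: sp
C6: sp3 ✓
C7: sp
C8: sp
C9: sp3 ✓
C10: sp3 ✓
4 carbons are sp3.

4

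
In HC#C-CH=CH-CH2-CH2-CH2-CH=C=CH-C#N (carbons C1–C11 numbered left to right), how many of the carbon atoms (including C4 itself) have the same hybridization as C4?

C4 is sp2 (one π bond).
C1: sp
C2: sp
C3: sp2 ✓
C4: sp2 ✓
C5: sp3
C6: sp3
C7: sp3
C8: sp2 ✓
C9: sp
C10: sp2 ✓
C11: sp
4 carbons are sp2.

4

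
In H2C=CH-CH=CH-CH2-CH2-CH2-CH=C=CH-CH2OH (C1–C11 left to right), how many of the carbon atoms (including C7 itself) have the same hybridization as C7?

4

C7 is sp3 (only σ bonds).
C1: sp2
C2: sp2
C3: sp2
C4: sp2
C5: sp3 ✓
C6: sp3 ✓
C7: sp3 ✓
C8: sp2
C9: sp
C10: sp2
C11: sp3 ✓
4 carbons are sp3.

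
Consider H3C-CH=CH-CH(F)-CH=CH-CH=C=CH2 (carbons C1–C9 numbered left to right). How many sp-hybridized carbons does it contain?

1

C1: sp3
C2: sp2
C3: sp2
C4: sp3
C5: sp2
C6: sp2
C7: sp2
C8: sp ✓
C9: sp2
C8 → 1 sp carbon.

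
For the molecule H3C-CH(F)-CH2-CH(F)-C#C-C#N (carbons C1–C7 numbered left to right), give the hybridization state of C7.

C7 carries 2 σ bonds, plus two π bonds, giving a steric number of 2, so it is sp.

sp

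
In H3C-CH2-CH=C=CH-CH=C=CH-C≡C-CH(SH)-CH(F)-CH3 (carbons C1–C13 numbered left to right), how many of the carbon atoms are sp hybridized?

4

C1: sp3
C2: sp3
C3: sp2
C4: sp ✓
C5: sp2
C6: sp2
C7: sp ✓
C8: sp2
C9: sp ✓
C10: sp ✓
C11: sp3
C12: sp3
C13: sp3
C4, C7, C9, C10 → 4 sp carbons.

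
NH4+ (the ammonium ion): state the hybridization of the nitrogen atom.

Four σ bonds, no lone pair → sp3, tetrahedral.

sp3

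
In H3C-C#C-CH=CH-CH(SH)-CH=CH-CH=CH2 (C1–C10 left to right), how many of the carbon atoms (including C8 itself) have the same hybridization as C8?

6

C8 is sp2 (one π bond).
C1: sp3
C2: sp
C3: sp
C4: sp2 ✓
C5: sp2 ✓
C6: sp3
C7: sp2 ✓
C8: sp2 ✓
C9: sp2 ✓
C10: sp2 ✓
6 carbons are sp2.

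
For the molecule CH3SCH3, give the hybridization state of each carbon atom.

sp^3

Each carbon atom carries 4 σ bonds, giving a steric number of 4, so it is sp3.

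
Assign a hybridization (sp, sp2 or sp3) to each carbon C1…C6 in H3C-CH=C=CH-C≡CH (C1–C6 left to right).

C1 is sp3: 4 σ bonds, 4 electron-density regions.
C2 is sp2: 3 σ bonds, plus one π bond, 3 electron-density regions.
C3 has 2 σ bonds, plus two π bonds: steric number 2 → sp.
C4 carries 3 σ bonds, plus one π bond, giving a steric number of 3, so it is sp2.
C5 has 2 σ bonds, plus two π bonds: steric number 2 → sp.
C6 has 2 σ bonds, plus two π bonds: steric number 2 → sp.

C1 sp3, C2 sp2, C3 sp, C4 sp2, C5 sp, C6 sp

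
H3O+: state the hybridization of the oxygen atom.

Three σ bonds + one lone pair = steric number 4 → sp3.

sp^3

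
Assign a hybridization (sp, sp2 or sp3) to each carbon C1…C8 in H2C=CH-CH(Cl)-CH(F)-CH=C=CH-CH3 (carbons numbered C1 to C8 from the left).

C1 sp2, C2 sp2, C3 sp3, C4 sp3, C5 sp2, C6 sp, C7 sp2, C8 sp3

C1 (3 σ bonds, plus one π bond) has steric number 3: sp2.
C2 has 3 σ bonds, plus one π bond: steric number 3 → sp2.
C3: 4 σ bonds; 4 regions of electron density → sp3.
C4 — 4 σ bonds. Steric number 4, so sp3.
C5 — 3 σ bonds, plus one π bond. Steric number 3, so sp2.
C6 — 2 σ bonds, plus two π bonds. Steric number 2, so sp.
C7 is sp2: 3 σ bonds, plus one π bond, 3 electron-density regions.
C8 carries 4 σ bonds, giving a steric number of 4, so it is sp3.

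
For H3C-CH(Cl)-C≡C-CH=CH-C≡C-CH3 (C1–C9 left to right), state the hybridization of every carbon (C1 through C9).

C1 sp3, C2 sp3, C3 sp, C4 sp, C5 sp2, C6 sp2, C7 sp, C8 sp, C9 sp3

C1: 4 σ bonds; 4 regions of electron density → sp3.
C2: 4 σ bonds; 4 regions of electron density → sp3.
C3: 2 σ bonds, plus two π bonds — 2 electron domains, sp.
C4 (2 σ bonds, plus two π bonds) has steric number 2: sp.
C5 (3 σ bonds, plus one π bond) has steric number 3: sp2.
C6: 3 σ bonds, plus one π bond; 3 regions of electron density → sp2.
C7: 2 σ bonds, plus two π bonds — 2 electron domains, sp.
C8: 2 σ bonds, plus two π bonds — 2 electron domains, sp.
C9 (4 σ bonds) has steric number 4: sp3.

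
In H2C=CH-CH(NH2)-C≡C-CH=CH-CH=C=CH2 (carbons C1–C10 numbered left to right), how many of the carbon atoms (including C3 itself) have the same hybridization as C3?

1

C3 is sp3 (only σ bonds).
C1: sp2
C2: sp2
C3: sp3 ✓
C4: sp
C5: sp
C6: sp2
C7: sp2
C8: sp2
C9: sp
C10: sp2
1 carbon is sp3.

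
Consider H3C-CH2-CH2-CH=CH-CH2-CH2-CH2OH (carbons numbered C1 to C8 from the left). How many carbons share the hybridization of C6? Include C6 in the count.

6

C6 is sp3 (only σ bonds).
C1: sp3 ✓
C2: sp3 ✓
C3: sp3 ✓
C4: sp2
C5: sp2
C6: sp3 ✓
C7: sp3 ✓
C8: sp3 ✓
6 carbons are sp3.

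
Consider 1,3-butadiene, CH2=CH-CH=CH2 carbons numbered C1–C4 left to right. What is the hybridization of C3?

C3 is sp2: 3 σ bonds, plus one π bond, 3 electron-density regions.

sp2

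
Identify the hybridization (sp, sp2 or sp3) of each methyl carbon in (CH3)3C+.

sp³

Each methyl carbon has 4 σ bonds: steric number 4 → sp3.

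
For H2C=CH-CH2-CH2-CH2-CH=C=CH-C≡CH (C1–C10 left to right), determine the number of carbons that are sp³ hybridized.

3

C1: sp2
C2: sp2
C3: sp3 ✓
C4: sp3 ✓
C5: sp3 ✓
C6: sp2
C7: sp
C8: sp2
C9: sp
C10: sp
C3, C4, C5 → 3 sp3 carbons.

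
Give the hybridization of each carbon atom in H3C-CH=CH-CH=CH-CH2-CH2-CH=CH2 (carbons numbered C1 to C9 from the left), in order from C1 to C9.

C1 (4 σ bonds) has steric number 4: sp3.
C2 (3 σ bonds, plus one π bond) has steric number 3: sp2.
C3 — 3 σ bonds, plus one π bond. Steric number 3, so sp2.
C4 — 3 σ bonds, plus one π bond. Steric number 3, so sp2.
C5 has 3 σ bonds, plus one π bond: steric number 3 → sp2.
C6 has 4 σ bonds: steric number 4 → sp3.
C7 is sp3: 4 σ bonds, 4 electron-density regions.
C8 is sp2: 3 σ bonds, plus one π bond, 3 electron-density regions.
C9 is sp2: 3 σ bonds, plus one π bond, 3 electron-density regions.

C1 sp3, C2 sp2, C3 sp2, C4 sp2, C5 sp2, C6 sp3, C7 sp3, C8 sp2, C9 sp2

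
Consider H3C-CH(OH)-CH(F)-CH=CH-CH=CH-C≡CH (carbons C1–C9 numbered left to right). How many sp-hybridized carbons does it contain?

2

C1: sp3
C2: sp3
C3: sp3
C4: sp2
C5: sp2
C6: sp2
C7: sp2
C8: sp ✓
C9: sp ✓
C8, C9 → 2 sp carbons.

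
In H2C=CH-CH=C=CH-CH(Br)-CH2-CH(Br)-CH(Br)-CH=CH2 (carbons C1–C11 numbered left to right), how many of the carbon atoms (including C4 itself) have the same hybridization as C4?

1

C4 is sp (two π bonds).
C1: sp2
C2: sp2
C3: sp2
C4: sp ✓
C5: sp2
C6: sp3
C7: sp3
C8: sp3
C9: sp3
C10: sp2
C11: sp2
1 carbon is sp.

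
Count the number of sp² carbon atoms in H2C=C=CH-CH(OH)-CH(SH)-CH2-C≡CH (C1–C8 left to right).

C1: sp2 ✓
C2: sp
C3: sp2 ✓
C4: sp3
C5: sp3
C6: sp3
C7: sp
C8: sp
C1, C3 → 2 sp2 carbons.

2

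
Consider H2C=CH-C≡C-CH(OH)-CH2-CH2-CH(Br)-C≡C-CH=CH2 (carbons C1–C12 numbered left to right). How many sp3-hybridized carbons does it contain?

C1: sp2
C2: sp2
C3: sp
C4: sp
C5: sp3 ✓
C6: sp3 ✓
C7: sp3 ✓
C8: sp3 ✓
C9: sp
C10: sp
C11: sp2
C12: sp2
C5, C6, C7, C8 → 4 sp3 carbons.

4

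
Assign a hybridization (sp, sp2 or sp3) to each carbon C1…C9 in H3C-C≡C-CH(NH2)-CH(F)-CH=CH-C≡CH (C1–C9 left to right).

C1 sp3, C2 sp, C3 sp, C4 sp3, C5 sp3, C6 sp2, C7 sp2, C8 sp, C9 sp

C1 has 4 σ bonds: steric number 4 → sp3.
C2 carries 2 σ bonds, plus two π bonds, giving a steric number of 2, so it is sp.
C3 — 2 σ bonds, plus two π bonds. Steric number 2, so sp.
C4: 4 σ bonds; 4 regions of electron density → sp3.
C5 is sp3: 4 σ bonds, 4 electron-density regions.
C6 has 3 σ bonds, plus one π bond: steric number 3 → sp2.
C7 has 3 σ bonds, plus one π bond: steric number 3 → sp2.
C8 has 2 σ bonds, plus two π bonds: steric number 2 → sp.
C9: 2 σ bonds, plus two π bonds; 2 regions of electron density → sp.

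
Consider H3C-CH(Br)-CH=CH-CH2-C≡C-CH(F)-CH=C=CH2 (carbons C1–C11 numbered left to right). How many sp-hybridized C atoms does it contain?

3

C1: sp3
C2: sp3
C3: sp2
C4: sp2
C5: sp3
C6: sp ✓
C7: sp ✓
C8: sp3
C9: sp2
C10: sp ✓
C11: sp2
C6, C7, C10 → 3 sp carbons.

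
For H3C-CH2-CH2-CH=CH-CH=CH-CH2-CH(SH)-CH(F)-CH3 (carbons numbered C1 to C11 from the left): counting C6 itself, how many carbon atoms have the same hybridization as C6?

C6 is sp2 (one π bond).
C1: sp3
C2: sp3
C3: sp3
C4: sp2 ✓
C5: sp2 ✓
C6: sp2 ✓
C7: sp2 ✓
C8: sp3
C9: sp3
C10: sp3
C11: sp3
4 carbons are sp2.

4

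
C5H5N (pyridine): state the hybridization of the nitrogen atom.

N has two σ bonds and one lone pair in the ring plane (steric number 3 → sp2); its p orbital contributes one electron to the aromatic π system via the C=N double bond.

sp^2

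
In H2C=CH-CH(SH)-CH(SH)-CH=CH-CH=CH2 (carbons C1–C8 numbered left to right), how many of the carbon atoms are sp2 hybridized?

C1: sp2 ✓
C2: sp2 ✓
C3: sp3
C4: sp3
C5: sp2 ✓
C6: sp2 ✓
C7: sp2 ✓
C8: sp2 ✓
C1, C2, C5, C6, C7, C8 → 6 sp2 carbons.

6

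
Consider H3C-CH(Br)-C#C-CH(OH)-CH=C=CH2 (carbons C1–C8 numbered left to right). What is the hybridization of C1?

C1: 4 σ bonds — 4 electron domains, sp3.

sp³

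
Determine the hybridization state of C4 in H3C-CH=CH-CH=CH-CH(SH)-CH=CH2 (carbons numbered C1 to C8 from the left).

sp²

C4 — 3 σ bonds, plus one π bond. Steric number 3, so sp2.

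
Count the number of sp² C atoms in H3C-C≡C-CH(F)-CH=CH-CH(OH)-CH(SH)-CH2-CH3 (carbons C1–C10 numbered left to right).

2

C1: sp3
C2: sp
C3: sp
C4: sp3
C5: sp2 ✓
C6: sp2 ✓
C7: sp3
C8: sp3
C9: sp3
C10: sp3
C5, C6 → 2 sp2 carbons.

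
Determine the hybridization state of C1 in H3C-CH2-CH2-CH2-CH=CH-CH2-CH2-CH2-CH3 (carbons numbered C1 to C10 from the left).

C1 — 4 σ bonds. Steric number 4, so sp3.

sp³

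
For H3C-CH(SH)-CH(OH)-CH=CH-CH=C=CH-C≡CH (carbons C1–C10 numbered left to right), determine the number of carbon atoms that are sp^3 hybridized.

3

C1: sp3 ✓
C2: sp3 ✓
C3: sp3 ✓
C4: sp2
C5: sp2
C6: sp2
C7: sp
C8: sp2
C9: sp
C10: sp
C1, C2, C3 → 3 sp3 carbons.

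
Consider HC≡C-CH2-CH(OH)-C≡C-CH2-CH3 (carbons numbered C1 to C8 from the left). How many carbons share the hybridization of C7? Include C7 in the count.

C7 is sp3 (only σ bonds).
C1: sp
C2: sp
C3: sp3 ✓
C4: sp3 ✓
C5: sp
C6: sp
C7: sp3 ✓
C8: sp3 ✓
4 carbons are sp3.

4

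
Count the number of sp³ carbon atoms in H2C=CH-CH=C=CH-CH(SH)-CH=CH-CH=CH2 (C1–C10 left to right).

C1: sp2
C2: sp2
C3: sp2
C4: sp
C5: sp2
C6: sp3 ✓
C7: sp2
C8: sp2
C9: sp2
C10: sp2
C6 → 1 sp3 carbon.

1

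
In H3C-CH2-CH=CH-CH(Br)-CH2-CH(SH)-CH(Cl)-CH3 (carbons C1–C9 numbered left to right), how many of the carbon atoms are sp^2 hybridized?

C1: sp3
C2: sp3
C3: sp2 ✓
C4: sp2 ✓
C5: sp3
C6: sp3
C7: sp3
C8: sp3
C9: sp3
C3, C4 → 2 sp2 carbons.

2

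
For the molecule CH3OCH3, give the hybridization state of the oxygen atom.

sp^3

Two σ bonds + two lone pairs = steric number 4 → sp3.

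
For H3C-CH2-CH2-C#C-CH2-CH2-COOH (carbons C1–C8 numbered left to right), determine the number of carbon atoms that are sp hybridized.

2

C1: sp3
C2: sp3
C3: sp3
C4: sp ✓
C5: sp ✓
C6: sp3
C7: sp3
C8: sp2
C4, C5 → 2 sp carbons.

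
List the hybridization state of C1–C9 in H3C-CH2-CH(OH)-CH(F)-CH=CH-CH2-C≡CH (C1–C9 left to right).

C1 — 4 σ bonds. Steric number 4, so sp3.
C2 carries 4 σ bonds, giving a steric number of 4, so it is sp3.
C3 carries 4 σ bonds, giving a steric number of 4, so it is sp3.
C4 is sp3: 4 σ bonds, 4 electron-density regions.
C5 is sp2: 3 σ bonds, plus one π bond, 3 electron-density regions.
C6 has 3 σ bonds, plus one π bond: steric number 3 → sp2.
C7: 4 σ bonds; 4 regions of electron density → sp3.
C8: 2 σ bonds, plus two π bonds — 2 electron domains, sp.
C9 has 2 σ bonds, plus two π bonds: steric number 2 → sp.

C1 sp3, C2 sp3, C3 sp3, C4 sp3, C5 sp2, C6 sp2, C7 sp3, C8 sp, C9 sp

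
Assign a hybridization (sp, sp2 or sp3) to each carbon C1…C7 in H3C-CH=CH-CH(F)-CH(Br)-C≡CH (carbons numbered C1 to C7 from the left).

C1 has 4 σ bonds: steric number 4 → sp3.
C2 carries 3 σ bonds, plus one π bond, giving a steric number of 3, so it is sp2.
C3: 3 σ bonds, plus one π bond; 3 regions of electron density → sp2.
C4: 4 σ bonds — 4 electron domains, sp3.
C5 (4 σ bonds) has steric number 4: sp3.
C6 is sp: 2 σ bonds, plus two π bonds, 2 electron-density regions.
C7: 2 σ bonds, plus two π bonds — 2 electron domains, sp.

C1 sp3, C2 sp2, C3 sp2, C4 sp3, C5 sp3, C6 sp, C7 sp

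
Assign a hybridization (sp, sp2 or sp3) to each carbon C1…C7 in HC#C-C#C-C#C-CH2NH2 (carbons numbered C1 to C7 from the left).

C1: 2 σ bonds, plus two π bonds — 2 electron domains, sp.
C2 carries 2 σ bonds, plus two π bonds, giving a steric number of 2, so it is sp.
C3 has 2 σ bonds, plus two π bonds: steric number 2 → sp.
C4 (2 σ bonds, plus two π bonds) has steric number 2: sp.
C5: 2 σ bonds, plus two π bonds — 2 electron domains, sp.
C6 — 2 σ bonds, plus two π bonds. Steric number 2, so sp.
C7 is sp3: 4 σ bonds, 4 electron-density regions.

C1 sp, C2 sp, C3 sp, C4 sp, C5 sp, C6 sp, C7 sp3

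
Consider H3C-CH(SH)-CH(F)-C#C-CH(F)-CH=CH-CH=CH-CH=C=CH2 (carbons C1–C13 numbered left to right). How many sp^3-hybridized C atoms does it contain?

C1: sp3 ✓
C2: sp3 ✓
C3: sp3 ✓
C4: sp
C5: sp
C6: sp3 ✓
C7: sp2
C8: sp2
C9: sp2
C10: sp2
C11: sp2
C12: sp
C13: sp2
C1, C2, C3, C6 → 4 sp3 carbons.

4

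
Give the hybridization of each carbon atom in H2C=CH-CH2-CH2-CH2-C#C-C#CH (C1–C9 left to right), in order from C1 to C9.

C1 sp2, C2 sp2, C3 sp3, C4 sp3, C5 sp3, C6 sp, C7 sp, C8 sp, C9 sp

C1: 3 σ bonds, plus one π bond; 3 regions of electron density → sp2.
C2 carries 3 σ bonds, plus one π bond, giving a steric number of 3, so it is sp2.
C3: 4 σ bonds — 4 electron domains, sp3.
C4 (4 σ bonds) has steric number 4: sp3.
C5 carries 4 σ bonds, giving a steric number of 4, so it is sp3.
C6 carries 2 σ bonds, plus two π bonds, giving a steric number of 2, so it is sp.
C7: 2 σ bonds, plus two π bonds — 2 electron domains, sp.
C8: 2 σ bonds, plus two π bonds — 2 electron domains, sp.
C9 is sp: 2 σ bonds, plus two π bonds, 2 electron-density regions.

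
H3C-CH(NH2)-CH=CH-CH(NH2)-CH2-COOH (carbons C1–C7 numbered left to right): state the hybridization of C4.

C4: 3 σ bonds, plus one π bond — 3 electron domains, sp2.

sp2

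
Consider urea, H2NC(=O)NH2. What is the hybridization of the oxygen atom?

sp^2

The oxygen atom: 1 σ bond and 2 lone pairs, plus one π bond; 3 regions of electron density → sp2.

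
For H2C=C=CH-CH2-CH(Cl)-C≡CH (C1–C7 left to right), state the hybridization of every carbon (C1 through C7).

C1 carries 3 σ bonds, plus one π bond, giving a steric number of 3, so it is sp2.
C2: 2 σ bonds, plus two π bonds; 2 regions of electron density → sp.
C3 has 3 σ bonds, plus one π bond: steric number 3 → sp2.
C4 — 4 σ bonds. Steric number 4, so sp3.
C5 carries 4 σ bonds, giving a steric number of 4, so it is sp3.
C6: 2 σ bonds, plus two π bonds — 2 electron domains, sp.
C7 carries 2 σ bonds, plus two π bonds, giving a steric number of 2, so it is sp.

C1 sp2, C2 sp, C3 sp2, C4 sp3, C5 sp3, C6 sp, C7 sp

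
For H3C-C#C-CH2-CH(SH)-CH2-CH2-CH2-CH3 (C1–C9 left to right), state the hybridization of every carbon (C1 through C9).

C1 sp3, C2 sp, C3 sp, C4 sp3, C5 sp3, C6 sp3, C7 sp3, C8 sp3, C9 sp3

C1: 4 σ bonds — 4 electron domains, sp3.
C2 is sp: 2 σ bonds, plus two π bonds, 2 electron-density regions.
C3 (2 σ bonds, plus two π bonds) has steric number 2: sp.
C4: 4 σ bonds — 4 electron domains, sp3.
C5 carries 4 σ bonds, giving a steric number of 4, so it is sp3.
C6 carries 4 σ bonds, giving a steric number of 4, so it is sp3.
C7 has 4 σ bonds: steric number 4 → sp3.
C8 has 4 σ bonds: steric number 4 → sp3.
C9 — 4 σ bonds. Steric number 4, so sp3.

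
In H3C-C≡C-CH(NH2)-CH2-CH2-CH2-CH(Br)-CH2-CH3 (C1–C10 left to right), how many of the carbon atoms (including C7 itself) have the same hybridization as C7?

C7 is sp3 (only σ bonds).
C1: sp3 ✓
C2: sp
C3: sp
C4: sp3 ✓
C5: sp3 ✓
C6: sp3 ✓
C7: sp3 ✓
C8: sp3 ✓
C9: sp3 ✓
C10: sp3 ✓
8 carbons are sp3.

8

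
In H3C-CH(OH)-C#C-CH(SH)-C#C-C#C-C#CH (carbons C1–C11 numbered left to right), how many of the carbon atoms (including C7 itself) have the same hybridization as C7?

8

C7 is sp (two π bonds).
C1: sp3
C2: sp3
C3: sp ✓
C4: sp ✓
C5: sp3
C6: sp ✓
C7: sp ✓
C8: sp ✓
C9: sp ✓
C10: sp ✓
C11: sp ✓
8 carbons are sp.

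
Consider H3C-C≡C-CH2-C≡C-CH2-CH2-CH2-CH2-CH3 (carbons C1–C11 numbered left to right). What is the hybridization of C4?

C4 has 4 σ bonds: steric number 4 → sp3.

sp³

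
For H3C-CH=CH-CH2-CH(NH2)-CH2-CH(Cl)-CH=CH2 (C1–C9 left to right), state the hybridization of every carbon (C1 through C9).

C1 (4 σ bonds) has steric number 4: sp3.
C2: 3 σ bonds, plus one π bond — 3 electron domains, sp2.
C3 is sp2: 3 σ bonds, plus one π bond, 3 electron-density regions.
C4 (4 σ bonds) has steric number 4: sp3.
C5: 4 σ bonds; 4 regions of electron density → sp3.
C6: 4 σ bonds; 4 regions of electron density → sp3.
C7: 4 σ bonds — 4 electron domains, sp3.
C8 carries 3 σ bonds, plus one π bond, giving a steric number of 3, so it is sp2.
C9 carries 3 σ bonds, plus one π bond, giving a steric number of 3, so it is sp2.

C1 sp3, C2 sp2, C3 sp2, C4 sp3, C5 sp3, C6 sp3, C7 sp3, C8 sp2, C9 sp2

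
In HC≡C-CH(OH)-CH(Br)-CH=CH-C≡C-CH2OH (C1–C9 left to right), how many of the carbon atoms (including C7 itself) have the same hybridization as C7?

4

C7 is sp (two π bonds).
C1: sp ✓
C2: sp ✓
C3: sp3
C4: sp3
C5: sp2
C6: sp2
C7: sp ✓
C8: sp ✓
C9: sp3
4 carbons are sp.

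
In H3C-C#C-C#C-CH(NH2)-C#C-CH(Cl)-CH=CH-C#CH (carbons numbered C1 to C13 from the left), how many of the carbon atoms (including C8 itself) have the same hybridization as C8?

8

C8 is sp (two π bonds).
C1: sp3
C2: sp ✓
C3: sp ✓
C4: sp ✓
C5: sp ✓
C6: sp3
C7: sp ✓
C8: sp ✓
C9: sp3
C10: sp2
C11: sp2
C12: sp ✓
C13: sp ✓
8 carbons are sp.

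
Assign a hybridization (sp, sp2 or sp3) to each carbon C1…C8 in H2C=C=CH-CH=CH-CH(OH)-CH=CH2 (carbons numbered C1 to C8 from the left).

C1 — 3 σ bonds, plus one π bond. Steric number 3, so sp2.
C2: 2 σ bonds, plus two π bonds; 2 regions of electron density → sp.
C3 is sp2: 3 σ bonds, plus one π bond, 3 electron-density regions.
C4 has 3 σ bonds, plus one π bond: steric number 3 → sp2.
C5 — 3 σ bonds, plus one π bond. Steric number 3, so sp2.
C6 is sp3: 4 σ bonds, 4 electron-density regions.
C7: 3 σ bonds, plus one π bond — 3 electron domains, sp2.
C8 carries 3 σ bonds, plus one π bond, giving a steric number of 3, so it is sp2.

C1 sp2, C2 sp, C3 sp2, C4 sp2, C5 sp2, C6 sp3, C7 sp2, C8 sp2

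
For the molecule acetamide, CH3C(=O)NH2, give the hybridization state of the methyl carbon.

sp³

The methyl carbon: 4 σ bonds; 4 regions of electron density → sp3.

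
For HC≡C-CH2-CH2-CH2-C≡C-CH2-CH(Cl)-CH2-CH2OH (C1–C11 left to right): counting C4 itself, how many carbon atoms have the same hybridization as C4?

7

C4 is sp3 (only σ bonds).
C1: sp
C2: sp
C3: sp3 ✓
C4: sp3 ✓
C5: sp3 ✓
C6: sp
C7: sp
C8: sp3 ✓
C9: sp3 ✓
C10: sp3 ✓
C11: sp3 ✓
7 carbons are sp3.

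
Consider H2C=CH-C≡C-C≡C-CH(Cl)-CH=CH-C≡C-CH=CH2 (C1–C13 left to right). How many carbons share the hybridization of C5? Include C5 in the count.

C5 is sp (two π bonds).
C1: sp2
C2: sp2
C3: sp ✓
C4: sp ✓
C5: sp ✓
C6: sp ✓
C7: sp3
C8: sp2
C9: sp2
C10: sp ✓
C11: sp ✓
C12: sp2
C13: sp2
6 carbons are sp.

6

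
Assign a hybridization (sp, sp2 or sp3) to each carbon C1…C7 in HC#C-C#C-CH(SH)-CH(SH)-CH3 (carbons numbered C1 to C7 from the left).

C1 has 2 σ bonds, plus two π bonds: steric number 2 → sp.
C2 has 2 σ bonds, plus two π bonds: steric number 2 → sp.
C3 — 2 σ bonds, plus two π bonds. Steric number 2, so sp.
C4 carries 2 σ bonds, plus two π bonds, giving a steric number of 2, so it is sp.
C5 carries 4 σ bonds, giving a steric number of 4, so it is sp3.
C6 — 4 σ bonds. Steric number 4, so sp3.
C7: 4 σ bonds — 4 electron domains, sp3.

C1 sp, C2 sp, C3 sp, C4 sp, C5 sp3, C6 sp3, C7 sp3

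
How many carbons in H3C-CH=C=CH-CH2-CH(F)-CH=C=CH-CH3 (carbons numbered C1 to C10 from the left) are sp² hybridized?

C1: sp3
C2: sp2 ✓
C3: sp
C4: sp2 ✓
C5: sp3
C6: sp3
C7: sp2 ✓
C8: sp
C9: sp2 ✓
C10: sp3
C2, C4, C7, C9 → 4 sp2 carbons.

4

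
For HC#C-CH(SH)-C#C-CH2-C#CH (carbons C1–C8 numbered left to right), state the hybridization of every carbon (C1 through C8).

C1: 2 σ bonds, plus two π bonds; 2 regions of electron density → sp.
C2 carries 2 σ bonds, plus two π bonds, giving a steric number of 2, so it is sp.
C3 (4 σ bonds) has steric number 4: sp3.
C4 carries 2 σ bonds, plus two π bonds, giving a steric number of 2, so it is sp.
C5: 2 σ bonds, plus two π bonds — 2 electron domains, sp.
C6 (4 σ bonds) has steric number 4: sp3.
C7 is sp: 2 σ bonds, plus two π bonds, 2 electron-density regions.
C8 has 2 σ bonds, plus two π bonds: steric number 2 → sp.

C1 sp, C2 sp, C3 sp3, C4 sp, C5 sp, C6 sp3, C7 sp, C8 sp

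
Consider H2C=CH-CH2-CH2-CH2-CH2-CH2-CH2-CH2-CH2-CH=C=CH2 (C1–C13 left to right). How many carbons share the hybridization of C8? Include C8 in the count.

8

C8 is sp3 (only σ bonds).
C1: sp2
C2: sp2
C3: sp3 ✓
C4: sp3 ✓
C5: sp3 ✓
C6: sp3 ✓
C7: sp3 ✓
C8: sp3 ✓
C9: sp3 ✓
C10: sp3 ✓
C11: sp2
C12: sp
C13: sp2
8 carbons are sp3.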